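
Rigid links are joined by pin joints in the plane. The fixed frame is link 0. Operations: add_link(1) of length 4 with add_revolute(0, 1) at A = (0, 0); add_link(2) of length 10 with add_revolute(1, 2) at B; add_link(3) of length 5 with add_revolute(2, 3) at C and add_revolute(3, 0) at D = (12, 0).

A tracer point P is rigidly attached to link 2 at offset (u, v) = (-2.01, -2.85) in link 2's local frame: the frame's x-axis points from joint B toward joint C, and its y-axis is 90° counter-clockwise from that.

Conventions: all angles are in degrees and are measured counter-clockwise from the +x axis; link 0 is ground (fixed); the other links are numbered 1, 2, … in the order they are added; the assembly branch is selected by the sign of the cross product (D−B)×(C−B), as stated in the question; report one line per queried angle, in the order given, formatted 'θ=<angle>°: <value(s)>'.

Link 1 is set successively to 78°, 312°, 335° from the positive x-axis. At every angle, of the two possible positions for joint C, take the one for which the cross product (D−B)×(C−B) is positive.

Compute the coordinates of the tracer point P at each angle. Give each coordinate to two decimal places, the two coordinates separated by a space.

A=(0,0), D=(12.00,0)
θ=78°: B = A + 4.00·(cos78°, sin78°) = (0.8316, 3.9126)
θ=78°: |BD| = 11.8339
θ=78°: circle(B,10.00) ∩ circle(D,5.00): a=9.0858, h=4.1771
θ=78°:   candidates: C₊=(10.7875,4.8508) cross=49.431; C₋=(8.0254,-3.0336) cross=-49.431
θ=78°:   branch + wants cross > 0 → take C=(10.7875,4.8508) (cross=49.431)
θ=78°: ex = (C−B)/|BC| = (0.9956,0.0938); ey = (-0.0938,0.9956)
θ=78°: P = B + -2.01·ex + -2.85·ey = (-0.9021,0.8866)
θ=312°: B = A + 4.00·(cos312°, sin312°) = (2.6765, -2.9726)
θ=312°: |BD| = 9.7859
θ=312°: circle(B,10.00) ∩ circle(D,5.00): a=8.7250, h=4.8862
θ=312°:   candidates: C₊=(9.5050,4.3330) cross=47.815; C₋=(12.4735,-4.9775) cross=-47.815
θ=312°:   branch + wants cross > 0 → take C=(9.5050,4.3330) (cross=47.815)
θ=312°: ex = (C−B)/|BC| = (0.6828,0.7306); ey = (-0.7306,0.6828)
θ=312°: P = B + -2.01·ex + -2.85·ey = (3.3861,-6.3871)
θ=335°: B = A + 4.00·(cos335°, sin335°) = (3.6252, -1.6905)
θ=335°: |BD| = 8.5437
θ=335°: circle(B,10.00) ∩ circle(D,5.00): a=8.6610, h=4.9986
θ=335°:   candidates: C₊=(11.1260,4.9230) cross=42.707; C₋=(13.1041,-4.8766) cross=-42.707
θ=335°:   branch + wants cross > 0 → take C=(11.1260,4.9230) (cross=42.707)
θ=335°: ex = (C−B)/|BC| = (0.7501,0.6613); ey = (-0.6613,0.7501)
θ=335°: P = B + -2.01·ex + -2.85·ey = (4.0024,-5.1575)

θ=78°: -0.90 0.89
θ=312°: 3.39 -6.39
θ=335°: 4.00 -5.16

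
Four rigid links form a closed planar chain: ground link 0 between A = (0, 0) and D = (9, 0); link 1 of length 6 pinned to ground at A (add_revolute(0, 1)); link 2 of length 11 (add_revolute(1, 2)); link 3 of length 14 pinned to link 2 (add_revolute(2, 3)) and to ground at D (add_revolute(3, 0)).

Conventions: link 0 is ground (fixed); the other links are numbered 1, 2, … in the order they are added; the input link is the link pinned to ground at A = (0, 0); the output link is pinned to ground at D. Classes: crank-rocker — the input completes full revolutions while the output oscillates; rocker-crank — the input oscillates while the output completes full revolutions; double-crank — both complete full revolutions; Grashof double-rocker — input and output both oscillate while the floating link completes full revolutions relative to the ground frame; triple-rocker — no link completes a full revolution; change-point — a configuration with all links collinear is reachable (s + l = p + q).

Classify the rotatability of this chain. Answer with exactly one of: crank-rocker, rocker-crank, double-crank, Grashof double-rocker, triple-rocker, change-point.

lengths: ground=9, input=6, coupler=11, output=14
sorted: s=6 (shortest), l=14 (longest), p+q=20
s + l = 20 vs p + q = 20
s + l = p + q → change-point (collinear configuration reachable)

change-point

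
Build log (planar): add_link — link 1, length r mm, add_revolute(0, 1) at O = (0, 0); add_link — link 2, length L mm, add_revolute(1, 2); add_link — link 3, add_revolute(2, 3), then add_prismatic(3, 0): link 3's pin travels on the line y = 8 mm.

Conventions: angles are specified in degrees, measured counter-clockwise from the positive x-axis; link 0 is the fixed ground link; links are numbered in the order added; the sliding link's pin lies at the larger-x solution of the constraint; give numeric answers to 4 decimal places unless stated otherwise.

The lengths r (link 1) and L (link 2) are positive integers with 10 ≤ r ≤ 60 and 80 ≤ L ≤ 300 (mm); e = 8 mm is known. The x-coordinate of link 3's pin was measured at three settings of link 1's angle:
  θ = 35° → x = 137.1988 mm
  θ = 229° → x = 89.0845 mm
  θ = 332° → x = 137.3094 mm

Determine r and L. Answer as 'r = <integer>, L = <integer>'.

constraint per measurement: (x − r cos θ)² + (r sin θ − e)² = L²
subtracting the θ₁ and θ₂ equations cancels the r² and L² terms:
r = (x₁² − x₂²) / (2[(x₁cos θ₁ + e sin θ₁) − (x₂cos θ₂ + e sin θ₂)]) = 30.0000 → r = 30
L² = (x₁ − r cos θ₁)² + (r sin θ₁ − e)² = 12768.9934 → L = 113.0000 → L = 113
check at θ₃=332°: x = 137.3094 (printed 137.3094) ✓

r = 30, L = 113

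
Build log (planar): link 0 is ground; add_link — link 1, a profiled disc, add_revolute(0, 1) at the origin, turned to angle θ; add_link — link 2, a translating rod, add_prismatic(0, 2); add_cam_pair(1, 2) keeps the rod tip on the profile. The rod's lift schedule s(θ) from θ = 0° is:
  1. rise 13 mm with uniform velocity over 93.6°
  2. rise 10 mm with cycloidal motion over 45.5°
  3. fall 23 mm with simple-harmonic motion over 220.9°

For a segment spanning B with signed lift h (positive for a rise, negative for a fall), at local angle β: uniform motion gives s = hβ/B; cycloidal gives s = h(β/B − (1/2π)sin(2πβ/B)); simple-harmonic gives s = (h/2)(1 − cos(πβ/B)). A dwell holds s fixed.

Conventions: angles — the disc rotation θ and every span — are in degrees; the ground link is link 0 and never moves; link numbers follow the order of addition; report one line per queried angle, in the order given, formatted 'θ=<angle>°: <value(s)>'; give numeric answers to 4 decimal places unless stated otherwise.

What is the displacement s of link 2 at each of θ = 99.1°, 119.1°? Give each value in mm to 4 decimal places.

seg 1 [0°–93.6°] uniform, h=13: full span → s += 13 → s = 13.0000
seg 2 [93.6°–139.1°] cycloidal, h=10: θ=99.1° here. β=5.5, B=45.5. 10·(0.1209 − sin(2π·0.1209)/(2π)) = 0.1129 → s = 13.1129
seg 2 [93.6°–139.1°] cycloidal, h=10: θ=119.1° here. β=25.5, B=45.5. 10·(0.5604 − sin(2π·0.5604)/(2π)) = 6.1944 → s = 19.1944

θ=99.1°: 13.1129
θ=119.1°: 19.1944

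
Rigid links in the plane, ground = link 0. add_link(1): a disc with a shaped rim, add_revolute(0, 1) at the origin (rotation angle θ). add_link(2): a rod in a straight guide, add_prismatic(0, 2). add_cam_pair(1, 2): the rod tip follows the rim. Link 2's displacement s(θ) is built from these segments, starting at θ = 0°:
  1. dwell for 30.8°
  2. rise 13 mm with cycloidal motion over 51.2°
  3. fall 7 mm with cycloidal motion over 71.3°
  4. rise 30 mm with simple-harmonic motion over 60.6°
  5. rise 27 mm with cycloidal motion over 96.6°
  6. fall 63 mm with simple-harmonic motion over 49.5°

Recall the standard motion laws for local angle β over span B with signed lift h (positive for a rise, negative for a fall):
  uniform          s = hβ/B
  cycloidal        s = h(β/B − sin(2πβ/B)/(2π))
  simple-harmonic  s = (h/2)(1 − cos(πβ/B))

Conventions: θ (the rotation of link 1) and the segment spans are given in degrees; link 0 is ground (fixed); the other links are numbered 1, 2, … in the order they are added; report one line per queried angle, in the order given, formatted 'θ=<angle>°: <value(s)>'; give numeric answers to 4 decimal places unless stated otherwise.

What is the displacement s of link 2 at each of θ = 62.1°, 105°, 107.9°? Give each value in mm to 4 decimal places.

segment 1 (0° to 30.8°, dwell): s unchanged at 0.0000
θ = 62.1° falls in segment 2 (30.8° to 82°, cycloidal, h = 13): β = 62.1 − 30.8 = 31.3°, B = 51.2°; Δs = 13·(0.6113 − sin(2π·0.6113)/(2π)) = 9.2794; s = 0.0000 + 9.2794 = 9.2794
segment 2 (30.8° to 82°, cycloidal, h = 13) is passed completely: s = 0.0000 + (13) = 13.0000
θ = 105° falls in segment 3 (82° to 153.3°, cycloidal, h = -7): β = 105 − 82 = 23°, B = 71.3°; Δs = -7·(0.3226 − sin(2π·0.3226)/(2π)) = -1.2578; s = 13.0000 − 1.2578 = 11.7422
θ = 107.9° falls in segment 3 (82° to 153.3°, cycloidal, h = -7): β = 107.9 − 82 = 25.9°, B = 71.3°; Δs = -7·(0.3633 − sin(2π·0.3633)/(2π)) = -1.6991; s = 13.0000 − 1.6991 = 11.3009

θ=62.1°: 9.2794
θ=105°: 11.7422
θ=107.9°: 11.3009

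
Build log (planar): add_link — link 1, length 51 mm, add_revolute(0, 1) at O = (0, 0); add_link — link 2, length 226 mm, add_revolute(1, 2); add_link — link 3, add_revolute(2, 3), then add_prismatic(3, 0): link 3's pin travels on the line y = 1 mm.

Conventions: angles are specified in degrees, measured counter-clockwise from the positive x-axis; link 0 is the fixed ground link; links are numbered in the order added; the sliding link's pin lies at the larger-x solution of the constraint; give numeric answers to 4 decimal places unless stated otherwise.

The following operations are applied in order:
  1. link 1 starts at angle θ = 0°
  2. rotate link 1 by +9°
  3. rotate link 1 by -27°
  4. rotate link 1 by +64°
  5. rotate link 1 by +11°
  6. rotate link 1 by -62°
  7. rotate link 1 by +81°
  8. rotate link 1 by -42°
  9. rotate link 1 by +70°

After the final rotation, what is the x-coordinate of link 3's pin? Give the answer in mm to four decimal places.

geometry: r = 51 mm, L = 226 mm, e = 1 mm; θ starts at 0°
rotate link 1 by +9°: θ ← 0° +9° = 9°
rotate link 1 by -27°: θ ← 9° -27° = -18°
rotate link 1 by +64°: θ ← -18° +64° = 46°
rotate link 1 by +11°: θ ← 46° +11° = 57°
rotate link 1 by -62°: θ ← 57° -62° = -5°
rotate link 1 by +81°: θ ← -5° +81° = 76°
rotate link 1 by -42°: θ ← 76° -42° = 34°
rotate link 1 by +70°: θ ← 34° +70° = 104°
crank pin P = (r cos θ, r sin θ) = (-12.338017, 49.485082)
h = r sin θ − e = 49.485082 − 1 = 48.485082
x = r cos θ + √(L² − h²) = -12.338017 + 220.737846 = 208.399830

208.3998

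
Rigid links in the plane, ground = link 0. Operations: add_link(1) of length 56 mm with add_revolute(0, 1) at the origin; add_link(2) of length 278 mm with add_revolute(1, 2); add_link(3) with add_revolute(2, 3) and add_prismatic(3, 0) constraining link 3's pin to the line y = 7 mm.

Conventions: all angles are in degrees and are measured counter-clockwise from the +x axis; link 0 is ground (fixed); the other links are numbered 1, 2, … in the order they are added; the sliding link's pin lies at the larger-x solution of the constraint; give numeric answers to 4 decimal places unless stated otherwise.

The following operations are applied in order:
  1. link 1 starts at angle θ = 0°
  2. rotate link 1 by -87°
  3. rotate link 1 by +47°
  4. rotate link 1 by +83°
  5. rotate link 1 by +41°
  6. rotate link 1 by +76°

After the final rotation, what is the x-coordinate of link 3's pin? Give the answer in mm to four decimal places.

geometry: r = 56 mm, L = 278 mm, e = 7 mm; θ starts at 0°
rotate link 1 by -87°: θ ← 0° -87° = -87°
rotate link 1 by +47°: θ ← -87° +47° = -40°
rotate link 1 by +83°: θ ← -40° +83° = 43°
rotate link 1 by +41°: θ ← 43° +41° = 84°
rotate link 1 by +76°: θ ← 84° +76° = 160°
crank pin P = (r cos θ, r sin θ) = (-52.622787, 19.153128)
h = r sin θ − e = 19.153128 − 7 = 12.153128
x = r cos θ + √(L² − h²) = -52.622787 + 277.734228 = 225.111441

225.1114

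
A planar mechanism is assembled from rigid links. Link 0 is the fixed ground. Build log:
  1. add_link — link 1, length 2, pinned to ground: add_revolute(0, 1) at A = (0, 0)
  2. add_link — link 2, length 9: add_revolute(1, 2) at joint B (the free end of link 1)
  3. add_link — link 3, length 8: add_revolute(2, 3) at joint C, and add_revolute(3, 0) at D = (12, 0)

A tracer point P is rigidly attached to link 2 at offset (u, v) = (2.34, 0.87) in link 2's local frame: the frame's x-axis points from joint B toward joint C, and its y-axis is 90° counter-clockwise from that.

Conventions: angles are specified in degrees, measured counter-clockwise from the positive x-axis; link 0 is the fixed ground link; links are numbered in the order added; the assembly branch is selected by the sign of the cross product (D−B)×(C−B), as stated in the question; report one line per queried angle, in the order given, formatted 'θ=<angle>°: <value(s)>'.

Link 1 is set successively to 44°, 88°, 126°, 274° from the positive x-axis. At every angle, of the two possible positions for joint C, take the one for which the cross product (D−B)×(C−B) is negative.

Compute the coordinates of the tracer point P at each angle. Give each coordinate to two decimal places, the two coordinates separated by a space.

A=(0,0), D=(12.00,0)
θ=44°: B = A + 2.00·(cos44°, sin44°) = (1.4387, 1.3893)
θ=44°: |BD| = 10.6523
θ=44°: circle(B,9.00) ∩ circle(D,8.00): a=6.1241, h=6.5951
θ=44°:   candidates: C₊=(8.3706,7.1294) cross=70.253; C₋=(6.6503,-5.9482) cross=-70.253
θ=44°:   branch - wants cross < 0 → take C=(6.6503,-5.9482) (cross=-70.253)
θ=44°: ex = (C−B)/|BC| = (0.5791,-0.8153); ey = (0.8153,0.5791)
θ=44°: P = B + 2.34·ex + 0.87·ey = (3.5030,-0.0146)
θ=88°: B = A + 2.00·(cos88°, sin88°) = (0.0698, 1.9988)
θ=88°: |BD| = 12.0965
θ=88°: circle(B,9.00) ∩ circle(D,8.00): a=6.7509, h=5.9519
θ=88°:   candidates: C₊=(7.7114,6.7534) cross=71.997; C₋=(5.7445,-4.9868) cross=-71.997
θ=88°:   branch - wants cross < 0 → take C=(5.7445,-4.9868) (cross=-71.997)
θ=88°: ex = (C−B)/|BC| = (0.6305,-0.7762); ey = (0.7762,0.6305)
θ=88°: P = B + 2.34·ex + 0.87·ey = (2.2205,0.7311)
θ=126°: B = A + 2.00·(cos126°, sin126°) = (-1.1756, 1.6180)
θ=126°: |BD| = 13.2746
θ=126°: circle(B,9.00) ∩ circle(D,8.00): a=7.2776, h=5.2950
θ=126°:   candidates: C₊=(6.6932,5.9864) cross=70.288; C₋=(5.4024,-4.5245) cross=-70.288
θ=126°:   branch - wants cross < 0 → take C=(5.4024,-4.5245) (cross=-70.288)
θ=126°: ex = (C−B)/|BC| = (0.7309,-0.6825); ey = (0.6825,0.7309)
θ=126°: P = B + 2.34·ex + 0.87·ey = (1.1285,0.6568)
θ=274°: B = A + 2.00·(cos274°, sin274°) = (0.1395, -1.9951)
θ=274°: |BD| = 12.0271
θ=274°: circle(B,9.00) ∩ circle(D,8.00): a=6.7203, h=5.9865
θ=274°:   candidates: C₊=(5.7736,5.0232) cross=72.000; C₋=(7.7598,-6.7838) cross=-72.000
θ=274°:   branch - wants cross < 0 → take C=(7.7598,-6.7838) (cross=-72.000)
θ=274°: ex = (C−B)/|BC| = (0.8467,-0.5321); ey = (0.5321,0.8467)
θ=274°: P = B + 2.34·ex + 0.87·ey = (2.5837,-2.5036)

θ=44°: 3.50 -0.01
θ=88°: 2.22 0.73
θ=126°: 1.13 0.66
θ=274°: 2.58 -2.50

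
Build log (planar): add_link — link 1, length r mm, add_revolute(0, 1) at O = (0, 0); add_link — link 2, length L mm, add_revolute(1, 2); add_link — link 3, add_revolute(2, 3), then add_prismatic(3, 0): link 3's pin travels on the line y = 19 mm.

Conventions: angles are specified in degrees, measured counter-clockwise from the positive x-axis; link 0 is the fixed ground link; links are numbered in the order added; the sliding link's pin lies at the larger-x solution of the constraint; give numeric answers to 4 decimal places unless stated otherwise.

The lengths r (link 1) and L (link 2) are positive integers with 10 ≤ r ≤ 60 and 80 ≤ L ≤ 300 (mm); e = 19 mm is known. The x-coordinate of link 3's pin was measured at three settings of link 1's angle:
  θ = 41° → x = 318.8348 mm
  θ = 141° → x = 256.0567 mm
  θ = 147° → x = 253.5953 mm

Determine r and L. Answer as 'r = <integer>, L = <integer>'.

constraint per measurement: (x − r cos θ)² + (r sin θ − e)² = L²
subtracting the θ₁ and θ₂ equations cancels the r² and L² terms:
r = (x₁² − x₂²) / (2[(x₁cos θ₁ + e sin θ₁) − (x₂cos θ₂ + e sin θ₂)]) = 41.0000 → r = 41
L² = (x₁ − r cos θ₁)² + (r sin θ₁ − e)² = 82944.0201 → L = 288.0000 → L = 288
check at θ₃=147°: x = 253.5953 (printed 253.5953) ✓

r = 41, L = 288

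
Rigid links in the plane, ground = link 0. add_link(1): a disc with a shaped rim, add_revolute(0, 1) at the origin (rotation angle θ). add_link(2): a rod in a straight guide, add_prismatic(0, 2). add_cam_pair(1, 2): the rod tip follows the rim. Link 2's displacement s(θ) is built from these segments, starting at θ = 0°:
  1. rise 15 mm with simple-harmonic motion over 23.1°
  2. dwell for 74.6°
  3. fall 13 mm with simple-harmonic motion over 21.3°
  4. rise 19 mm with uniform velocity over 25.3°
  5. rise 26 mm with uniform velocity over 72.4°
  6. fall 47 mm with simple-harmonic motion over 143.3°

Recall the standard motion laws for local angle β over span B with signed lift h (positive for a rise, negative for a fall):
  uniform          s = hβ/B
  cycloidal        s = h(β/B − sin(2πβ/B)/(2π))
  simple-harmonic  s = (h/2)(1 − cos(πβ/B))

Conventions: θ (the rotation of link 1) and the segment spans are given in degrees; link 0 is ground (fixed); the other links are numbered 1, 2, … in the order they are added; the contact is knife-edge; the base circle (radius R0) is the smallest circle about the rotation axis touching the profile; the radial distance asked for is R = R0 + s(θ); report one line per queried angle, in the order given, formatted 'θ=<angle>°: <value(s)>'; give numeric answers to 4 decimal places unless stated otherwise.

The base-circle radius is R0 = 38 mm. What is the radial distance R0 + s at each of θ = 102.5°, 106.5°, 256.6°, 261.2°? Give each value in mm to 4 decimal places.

segment 1 (0° to 23.1°, simple-harmonic, h = 15) is passed completely: s = 0.0000 + (15) = 15.0000
segment 2 (23.1° to 97.7°, dwell): s unchanged at 15.0000
θ = 102.5° falls in segment 3 (97.7° to 119°, simple-harmonic, h = -13): β = 102.5 − 97.7 = 4.8°, B = 21.3°; Δs = -13/2·(1 − cos(π·0.2254)) = -1.5620; s = 15.0000 − 1.5620 = 13.4380
θ = 106.5° falls in segment 3 (97.7° to 119°, simple-harmonic, h = -13): β = 106.5 − 97.7 = 8.8°, B = 21.3°; Δs = -13/2·(1 − cos(π·0.4131)) = -4.7483; s = 15.0000 − 4.7483 = 10.2517
segment 3 (97.7° to 119°, simple-harmonic, h = -13) is passed completely: s = 15.0000 + (-13) = 2.0000
segment 4 (119° to 144.3°, uniform, h = 19) is passed completely: s = 2.0000 + (19) = 21.0000
segment 5 (144.3° to 216.7°, uniform, h = 26) is passed completely: s = 21.0000 + (26) = 47.0000
θ = 256.6° falls in segment 6 (216.7° to 360°, simple-harmonic, h = -47): β = 256.6 − 216.7 = 39.9°, B = 143.3°; Δs = -47/2·(1 − cos(π·0.2784)) = -8.4318; s = 47.0000 − 8.4318 = 38.5682
θ = 261.2° falls in segment 6 (216.7° to 360°, simple-harmonic, h = -47): β = 261.2 − 216.7 = 44.5°, B = 143.3°; Δs = -47/2·(1 − cos(π·0.3105)) = -10.3239; s = 47.0000 − 10.3239 = 36.6761
θ=102.5°: R = R0 + s = 38 + 13.4380 = 51.4380
θ=106.5°: R = R0 + s = 38 + 10.2517 = 48.2517
θ=256.6°: R = R0 + s = 38 + 38.5682 = 76.5682
θ=261.2°: R = R0 + s = 38 + 36.6761 = 74.6761

θ=102.5°: 51.4380
θ=106.5°: 48.2517
θ=256.6°: 76.5682
θ=261.2°: 74.6761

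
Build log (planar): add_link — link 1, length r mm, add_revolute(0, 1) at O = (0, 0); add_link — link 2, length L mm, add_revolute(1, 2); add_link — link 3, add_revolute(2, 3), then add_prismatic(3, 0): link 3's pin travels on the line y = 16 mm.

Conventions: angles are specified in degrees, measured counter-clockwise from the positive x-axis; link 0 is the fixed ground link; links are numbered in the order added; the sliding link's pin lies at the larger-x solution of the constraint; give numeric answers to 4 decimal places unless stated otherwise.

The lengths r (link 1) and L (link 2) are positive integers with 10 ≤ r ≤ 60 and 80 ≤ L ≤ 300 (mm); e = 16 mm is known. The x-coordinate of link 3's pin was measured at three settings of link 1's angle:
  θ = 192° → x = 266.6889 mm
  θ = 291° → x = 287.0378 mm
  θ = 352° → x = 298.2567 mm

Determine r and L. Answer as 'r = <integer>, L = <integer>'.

constraint per measurement: (x − r cos θ)² + (r sin θ − e)² = L²
subtracting the θ₁ and θ₂ equations cancels the r² and L² terms:
r = (x₁² − x₂²) / (2[(x₁cos θ₁ + e sin θ₁) − (x₂cos θ₂ + e sin θ₂)]) = 16.0000 → r = 16
L² = (x₁ − r cos θ₁)² + (r sin θ₁ − e)² = 80088.9756 → L = 283.0000 → L = 283
check at θ₃=352°: x = 298.2567 (printed 298.2567) ✓

r = 16, L = 283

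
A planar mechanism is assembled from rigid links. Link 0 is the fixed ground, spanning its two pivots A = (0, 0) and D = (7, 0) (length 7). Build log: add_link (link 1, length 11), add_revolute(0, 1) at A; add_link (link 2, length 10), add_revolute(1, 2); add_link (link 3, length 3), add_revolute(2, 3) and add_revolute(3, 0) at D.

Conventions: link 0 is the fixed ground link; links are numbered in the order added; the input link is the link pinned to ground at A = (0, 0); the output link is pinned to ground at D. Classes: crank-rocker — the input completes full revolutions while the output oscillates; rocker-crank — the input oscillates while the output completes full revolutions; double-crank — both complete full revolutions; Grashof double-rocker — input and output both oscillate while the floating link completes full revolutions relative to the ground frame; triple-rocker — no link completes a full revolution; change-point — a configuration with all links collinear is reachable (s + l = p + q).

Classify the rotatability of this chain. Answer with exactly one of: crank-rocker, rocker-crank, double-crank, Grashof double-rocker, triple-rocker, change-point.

lengths: ground=7, input=11, coupler=10, output=3
sorted: s=3 (shortest), l=11 (longest), p+q=17
s + l = 14 vs p + q = 17
s + l < p + q (Grashof) with shortest = output link → rocker-crank

rocker-crank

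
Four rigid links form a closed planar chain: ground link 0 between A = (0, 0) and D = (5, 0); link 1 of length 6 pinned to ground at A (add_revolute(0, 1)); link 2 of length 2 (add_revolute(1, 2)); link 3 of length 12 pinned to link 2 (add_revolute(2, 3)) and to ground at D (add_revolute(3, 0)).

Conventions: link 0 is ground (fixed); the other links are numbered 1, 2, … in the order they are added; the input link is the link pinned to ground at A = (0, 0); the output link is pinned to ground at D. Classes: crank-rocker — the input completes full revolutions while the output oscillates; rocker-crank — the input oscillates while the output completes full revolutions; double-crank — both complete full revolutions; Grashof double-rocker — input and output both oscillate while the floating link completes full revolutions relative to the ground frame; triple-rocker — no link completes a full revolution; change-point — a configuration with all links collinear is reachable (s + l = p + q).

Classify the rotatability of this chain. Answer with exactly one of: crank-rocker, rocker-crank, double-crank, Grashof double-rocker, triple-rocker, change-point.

lengths: ground=5, input=6, coupler=2, output=12
sorted: s=2 (shortest), l=12 (longest), p+q=11
s + l = 14 vs p + q = 11
s + l > p + q → non-Grashof → no link fully rotates → triple-rocker

triple-rocker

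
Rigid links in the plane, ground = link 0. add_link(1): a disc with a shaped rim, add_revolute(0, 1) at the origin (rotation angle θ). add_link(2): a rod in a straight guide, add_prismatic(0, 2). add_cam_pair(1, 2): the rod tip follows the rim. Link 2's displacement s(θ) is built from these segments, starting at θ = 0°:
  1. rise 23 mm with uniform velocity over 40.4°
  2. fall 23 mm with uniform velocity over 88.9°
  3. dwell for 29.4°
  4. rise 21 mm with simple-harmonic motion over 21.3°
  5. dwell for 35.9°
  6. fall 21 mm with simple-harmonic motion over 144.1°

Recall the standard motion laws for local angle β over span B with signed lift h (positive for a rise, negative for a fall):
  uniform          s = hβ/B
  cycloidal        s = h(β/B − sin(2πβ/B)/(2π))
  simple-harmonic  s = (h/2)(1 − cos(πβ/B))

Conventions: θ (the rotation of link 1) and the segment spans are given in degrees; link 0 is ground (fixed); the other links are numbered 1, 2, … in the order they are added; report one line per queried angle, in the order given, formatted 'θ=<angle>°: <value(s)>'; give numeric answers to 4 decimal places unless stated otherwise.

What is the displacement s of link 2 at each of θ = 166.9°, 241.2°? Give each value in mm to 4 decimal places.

segment 1 (0° to 40.4°, uniform, h = 23) is passed completely: s = 0.0000 + (23) = 23.0000
segment 2 (40.4° to 129.3°, uniform, h = -23) is passed completely: s = 23.0000 + (-23) = 0.0000
segment 3 (129.3° to 158.7°, dwell): s unchanged at 0.0000
θ = 166.9° falls in segment 4 (158.7° to 180°, simple-harmonic, h = 21): β = 166.9 − 158.7 = 8.2°, B = 21.3°; Δs = 21/2·(1 − cos(π·0.3850)) = 6.7878; s = 0.0000 + 6.7878 = 6.7878
segment 4 (158.7° to 180°, simple-harmonic, h = 21) is passed completely: s = 0.0000 + (21) = 21.0000
segment 5 (180° to 215.9°, dwell): s unchanged at 21.0000
θ = 241.2° falls in segment 6 (215.9° to 360°, simple-harmonic, h = -21): β = 241.2 − 215.9 = 25.3°, B = 144.1°; Δs = -21/2·(1 − cos(π·0.1756)) = -1.5572; s = 21.0000 − 1.5572 = 19.4428

θ=166.9°: 6.7878
θ=241.2°: 19.4428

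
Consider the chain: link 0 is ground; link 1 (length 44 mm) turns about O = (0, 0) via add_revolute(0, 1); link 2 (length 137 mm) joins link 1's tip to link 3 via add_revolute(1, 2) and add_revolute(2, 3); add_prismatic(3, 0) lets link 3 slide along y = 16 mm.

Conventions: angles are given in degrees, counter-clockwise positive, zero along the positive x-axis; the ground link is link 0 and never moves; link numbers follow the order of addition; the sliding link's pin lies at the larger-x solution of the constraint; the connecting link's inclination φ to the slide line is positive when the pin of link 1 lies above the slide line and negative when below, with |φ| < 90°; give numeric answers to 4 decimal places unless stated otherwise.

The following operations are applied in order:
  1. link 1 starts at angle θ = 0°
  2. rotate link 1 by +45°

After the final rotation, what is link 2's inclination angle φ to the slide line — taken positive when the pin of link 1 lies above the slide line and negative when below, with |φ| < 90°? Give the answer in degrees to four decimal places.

geometry: r = 44 mm, L = 137 mm, e = 16 mm; θ starts at 0°
rotate link 1 by +45°: θ ← 0° +45° = 45°
h = r sin θ − e = 31.112698 − 16 = 15.112698
sin φ = h / L = 15.112698 / 137 = 0.11031167
φ = arcsin(0.11031167) = 6.333282°

6.3333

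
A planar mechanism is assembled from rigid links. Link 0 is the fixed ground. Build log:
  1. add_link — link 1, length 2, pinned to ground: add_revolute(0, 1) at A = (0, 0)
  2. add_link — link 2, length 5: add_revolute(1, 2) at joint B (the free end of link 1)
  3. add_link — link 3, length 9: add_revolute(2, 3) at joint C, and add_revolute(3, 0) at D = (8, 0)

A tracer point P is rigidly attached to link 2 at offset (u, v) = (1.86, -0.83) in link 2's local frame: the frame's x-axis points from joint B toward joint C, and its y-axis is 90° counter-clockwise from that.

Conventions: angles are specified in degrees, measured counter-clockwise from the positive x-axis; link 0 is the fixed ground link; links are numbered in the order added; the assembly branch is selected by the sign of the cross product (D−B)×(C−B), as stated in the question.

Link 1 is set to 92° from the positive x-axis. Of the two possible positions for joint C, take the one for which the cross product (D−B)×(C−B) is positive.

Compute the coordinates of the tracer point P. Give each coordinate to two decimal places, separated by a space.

A=(0,0), D=(8.00,0)
B = A + 2.00·(cos92°, sin92°) = (-0.0698, 1.9988)
|BD| = 8.3137
circle(B,5.00) ∩ circle(D,9.00): a=0.7889, h=4.9374
  candidates: C₊=(1.8830,6.6017) cross=41.048; C₋=(-0.4911,-2.9834) cross=-41.048
  branch + wants cross > 0 → take C=(1.8830,6.6017) (cross=41.048)
ex = (C−B)/|BC| = (0.3906,0.9206); ey = (-0.9206,0.3906)
P = B + 1.86·ex + -0.83·ey = (1.4207,3.3869)

1.42 3.39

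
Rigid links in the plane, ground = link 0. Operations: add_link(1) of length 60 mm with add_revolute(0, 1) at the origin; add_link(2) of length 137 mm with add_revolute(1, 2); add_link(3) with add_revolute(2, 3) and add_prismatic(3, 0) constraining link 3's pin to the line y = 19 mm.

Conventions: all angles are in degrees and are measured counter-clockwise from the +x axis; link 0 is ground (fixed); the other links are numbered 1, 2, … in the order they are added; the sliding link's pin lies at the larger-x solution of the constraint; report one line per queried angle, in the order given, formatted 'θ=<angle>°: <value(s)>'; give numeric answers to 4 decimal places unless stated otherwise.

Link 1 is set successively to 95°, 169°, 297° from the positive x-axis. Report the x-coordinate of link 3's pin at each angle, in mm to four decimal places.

geometry: r = 60 mm, L = 137 mm, e = 19 mm
θ=95°: crank pin P = (r cos θ, r sin θ) = (-5.229345, 59.771682)
θ=95°: h = r sin θ − e = 59.771682 − 19 = 40.771682
θ=95°: x = r cos θ + √(L² − h²) = -5.229345 + 130.792469 = 125.563124
θ=169°: crank pin P = (r cos θ, r sin θ) = (-58.897631, 11.448540)
θ=169°: h = r sin θ − e = 11.448540 − 19 = -7.551460
θ=169°: x = r cos θ + √(L² − h²) = -58.897631 + 136.791723 = 77.894092
θ=297°: crank pin P = (r cos θ, r sin θ) = (27.239430, -53.460391)
θ=297°: h = r sin θ − e = -53.460391 − 19 = -72.460391
θ=297°: x = r cos θ + √(L² − h²) = 27.239430 + 116.269049 = 143.508479

θ=95°: 125.5631
θ=169°: 77.8941
θ=297°: 143.5085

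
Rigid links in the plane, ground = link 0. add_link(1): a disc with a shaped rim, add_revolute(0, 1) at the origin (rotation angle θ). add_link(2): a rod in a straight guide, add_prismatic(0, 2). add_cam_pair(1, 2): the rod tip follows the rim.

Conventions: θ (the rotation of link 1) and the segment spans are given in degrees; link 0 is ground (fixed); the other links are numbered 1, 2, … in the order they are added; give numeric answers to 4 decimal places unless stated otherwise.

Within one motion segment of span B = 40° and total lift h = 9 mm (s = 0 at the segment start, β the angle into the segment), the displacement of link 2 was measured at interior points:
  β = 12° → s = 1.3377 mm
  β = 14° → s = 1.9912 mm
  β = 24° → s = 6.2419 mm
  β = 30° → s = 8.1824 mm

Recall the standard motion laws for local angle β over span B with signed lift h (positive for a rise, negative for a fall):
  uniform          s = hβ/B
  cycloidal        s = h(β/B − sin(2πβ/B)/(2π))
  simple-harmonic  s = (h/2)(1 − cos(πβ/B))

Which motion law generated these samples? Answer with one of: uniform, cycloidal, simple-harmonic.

candidates at β/B = r: uniform s = h·r (linear in β); cycloidal s = h·(r − sin(2πr)/(2π)); simple-harmonic s = (h/2)(1 − cos(πr))
β=12°: printed 1.3377 | uniform 2.7000, cycloidal 1.3377, simple-harmonic 1.8550
β=14°: printed 1.9912 | uniform 3.1500, cycloidal 1.9912, simple-harmonic 2.4570
β=24°: printed 6.2419 | uniform 5.4000, cycloidal 6.2419, simple-harmonic 5.8906
β=30°: printed 8.1824 | uniform 6.7500, cycloidal 8.1824, simple-harmonic 7.6820
only one law matches every sample → cycloidal

cycloidal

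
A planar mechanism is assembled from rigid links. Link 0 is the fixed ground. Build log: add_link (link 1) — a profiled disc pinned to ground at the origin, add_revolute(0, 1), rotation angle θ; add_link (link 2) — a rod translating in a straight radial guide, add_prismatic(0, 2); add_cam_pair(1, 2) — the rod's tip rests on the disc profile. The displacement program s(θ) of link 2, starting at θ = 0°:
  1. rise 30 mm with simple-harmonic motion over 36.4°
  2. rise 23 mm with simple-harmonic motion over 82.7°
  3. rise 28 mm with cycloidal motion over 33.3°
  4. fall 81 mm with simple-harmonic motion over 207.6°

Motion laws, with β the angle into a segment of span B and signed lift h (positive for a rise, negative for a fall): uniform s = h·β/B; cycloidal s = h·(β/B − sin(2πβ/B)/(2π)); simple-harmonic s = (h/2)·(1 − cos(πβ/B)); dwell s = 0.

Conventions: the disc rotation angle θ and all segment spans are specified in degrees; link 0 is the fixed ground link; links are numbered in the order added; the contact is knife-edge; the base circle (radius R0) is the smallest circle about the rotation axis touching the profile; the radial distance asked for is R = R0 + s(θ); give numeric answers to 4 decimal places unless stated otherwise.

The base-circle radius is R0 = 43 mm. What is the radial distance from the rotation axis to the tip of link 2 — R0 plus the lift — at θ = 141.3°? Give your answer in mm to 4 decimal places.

seg 1 [0°–36.4°] simple-harmonic, h=30: full span → s += 30 → s = 30.0000
seg 2 [36.4°–119.1°] simple-harmonic, h=23: full span → s += 23 → s = 53.0000
seg 3 [119.1°–152.4°] cycloidal, h=28: θ=141.3° here. β=22.2, B=33.3. 28·(0.6667 − sin(2π·0.6667)/(2π)) = 22.5260 → s = 75.5260
R = R0 + s = 43 + 75.5260 = 118.5260

118.5260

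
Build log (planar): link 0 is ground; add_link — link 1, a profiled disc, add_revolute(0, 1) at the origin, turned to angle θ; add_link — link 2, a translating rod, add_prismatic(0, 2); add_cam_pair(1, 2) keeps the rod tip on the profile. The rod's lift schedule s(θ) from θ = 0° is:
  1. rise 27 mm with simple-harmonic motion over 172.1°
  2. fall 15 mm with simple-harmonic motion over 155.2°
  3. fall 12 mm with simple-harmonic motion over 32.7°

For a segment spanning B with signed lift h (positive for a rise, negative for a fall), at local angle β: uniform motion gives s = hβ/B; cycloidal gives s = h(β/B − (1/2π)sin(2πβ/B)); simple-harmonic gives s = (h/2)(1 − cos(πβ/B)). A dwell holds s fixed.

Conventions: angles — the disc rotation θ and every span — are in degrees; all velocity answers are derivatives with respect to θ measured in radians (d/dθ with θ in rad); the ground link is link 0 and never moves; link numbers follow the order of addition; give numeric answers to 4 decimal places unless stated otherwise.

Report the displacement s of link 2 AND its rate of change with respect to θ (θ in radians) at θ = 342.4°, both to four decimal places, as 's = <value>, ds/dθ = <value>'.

seg 1 [0°–172.1°] simple-harmonic, h=27: full span → s += 27 → s = 27.0000
seg 2 [172.1°–327.3°] simple-harmonic, h=-15: full span → s += -15 → s = 12.0000
seg 3 [327.3°–360°] simple-harmonic, h=-12: θ=342.4° here. β=15.1, B=32.7. -12/2·(1 − cos(π·0.4618)) = -5.2812 → s = 6.7188
velocity in seg [327.3°–360°] (simple-harmonic), θ in radians: β = 15.1° = 0.2635 rad, B = 32.7° = 0.5707 rad; ds/dθ = (πh/(2B)) sin(πβ/B) = (π·(-12)/(2·0.5707)) sin(π·0.4618) = -32.789648 mm/rad

s = 6.7188, ds/dθ = -32.7896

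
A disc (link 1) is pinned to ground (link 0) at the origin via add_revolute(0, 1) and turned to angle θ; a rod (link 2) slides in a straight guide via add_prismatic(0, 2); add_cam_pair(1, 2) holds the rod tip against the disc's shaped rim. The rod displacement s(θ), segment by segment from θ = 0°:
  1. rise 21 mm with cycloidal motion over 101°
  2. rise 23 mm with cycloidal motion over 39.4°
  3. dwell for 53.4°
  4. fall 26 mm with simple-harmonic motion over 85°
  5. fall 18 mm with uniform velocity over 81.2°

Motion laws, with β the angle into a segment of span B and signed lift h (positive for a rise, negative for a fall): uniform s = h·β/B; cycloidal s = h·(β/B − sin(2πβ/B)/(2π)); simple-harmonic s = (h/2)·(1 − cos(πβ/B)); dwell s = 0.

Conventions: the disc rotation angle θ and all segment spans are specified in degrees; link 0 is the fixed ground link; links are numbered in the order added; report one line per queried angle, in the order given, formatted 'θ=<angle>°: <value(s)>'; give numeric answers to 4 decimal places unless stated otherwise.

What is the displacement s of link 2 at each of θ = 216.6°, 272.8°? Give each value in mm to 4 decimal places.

segment 1 (0° to 101°, cycloidal, h = 21) is passed completely: s = 0.0000 + (21) = 21.0000
segment 2 (101° to 140.4°, cycloidal, h = 23) is passed completely: s = 21.0000 + (23) = 44.0000
segment 3 (140.4° to 193.8°, dwell): s unchanged at 44.0000
θ = 216.6° falls in segment 4 (193.8° to 278.8°, simple-harmonic, h = -26): β = 216.6 − 193.8 = 22.8°, B = 85°; Δs = -26/2·(1 − cos(π·0.2682)) = -4.3490; s = 44.0000 − 4.3490 = 39.6510
θ = 272.8° falls in segment 4 (193.8° to 278.8°, simple-harmonic, h = -26): β = 272.8 − 193.8 = 79°, B = 85°; Δs = -26/2·(1 − cos(π·0.9294)) = -25.6817; s = 44.0000 − 25.6817 = 18.3183

θ=216.6°: 39.6510
θ=272.8°: 18.3183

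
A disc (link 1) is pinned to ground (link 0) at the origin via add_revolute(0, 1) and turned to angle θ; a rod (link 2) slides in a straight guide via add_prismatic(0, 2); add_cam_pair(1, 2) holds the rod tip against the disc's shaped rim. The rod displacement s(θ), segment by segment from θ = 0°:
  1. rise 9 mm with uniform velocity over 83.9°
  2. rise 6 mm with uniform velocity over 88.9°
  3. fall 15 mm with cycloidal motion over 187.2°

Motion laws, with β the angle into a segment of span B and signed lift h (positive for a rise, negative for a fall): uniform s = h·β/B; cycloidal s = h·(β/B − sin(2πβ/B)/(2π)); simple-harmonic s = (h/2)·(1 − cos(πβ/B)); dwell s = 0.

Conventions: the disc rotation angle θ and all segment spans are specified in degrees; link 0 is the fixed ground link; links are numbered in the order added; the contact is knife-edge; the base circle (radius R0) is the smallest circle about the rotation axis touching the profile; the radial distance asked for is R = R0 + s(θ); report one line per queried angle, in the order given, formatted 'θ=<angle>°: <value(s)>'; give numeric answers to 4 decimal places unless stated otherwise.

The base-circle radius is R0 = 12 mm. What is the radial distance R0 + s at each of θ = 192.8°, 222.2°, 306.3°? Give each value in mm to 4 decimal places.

segment 1 (0° to 83.9°, uniform, h = 9) is passed completely: s = 0.0000 + (9) = 9.0000
segment 2 (83.9° to 172.8°, uniform, h = 6) is passed completely: s = 9.0000 + (6) = 15.0000
θ = 192.8° falls in segment 3 (172.8° to 360°, cycloidal, h = -15): β = 192.8 − 172.8 = 20°, B = 187.2°; Δs = -15·(0.1068 − sin(2π·0.1068)/(2π)) = -0.1177; s = 15.0000 − 0.1177 = 14.8823
θ = 222.2° falls in segment 3 (172.8° to 360°, cycloidal, h = -15): β = 222.2 − 172.8 = 49.4°, B = 187.2°; Δs = -15·(0.2639 − sin(2π·0.2639)/(2π)) = -1.5801; s = 15.0000 − 1.5801 = 13.4199
θ = 306.3° falls in segment 3 (172.8° to 360°, cycloidal, h = -15): β = 306.3 − 172.8 = 133.5°, B = 187.2°; Δs = -15·(0.7131 − sin(2π·0.7131)/(2π)) = -13.0207; s = 15.0000 − 13.0207 = 1.9793
θ=192.8°: R = R0 + s = 12 + 14.8823 = 26.8823
θ=222.2°: R = R0 + s = 12 + 13.4199 = 25.4199
θ=306.3°: R = R0 + s = 12 + 1.9793 = 13.9793

θ=192.8°: 26.8823
θ=222.2°: 25.4199
θ=306.3°: 13.9793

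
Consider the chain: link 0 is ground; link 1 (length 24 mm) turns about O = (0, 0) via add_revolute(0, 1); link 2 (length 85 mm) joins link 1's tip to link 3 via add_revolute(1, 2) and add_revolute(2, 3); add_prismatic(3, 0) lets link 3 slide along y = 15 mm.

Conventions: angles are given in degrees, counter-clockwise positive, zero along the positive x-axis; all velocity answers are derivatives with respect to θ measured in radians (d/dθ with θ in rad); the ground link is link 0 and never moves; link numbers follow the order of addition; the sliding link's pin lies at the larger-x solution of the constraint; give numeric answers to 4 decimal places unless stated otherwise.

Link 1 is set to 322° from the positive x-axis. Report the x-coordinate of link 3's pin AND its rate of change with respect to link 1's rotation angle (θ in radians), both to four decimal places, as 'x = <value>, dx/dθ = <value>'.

geometry: r = 24 mm, L = 85 mm, e = 15 mm
crank pin P = (r cos θ, r sin θ) = (18.912258, -14.775875)
h = r sin θ − e = -14.775875 − 15 = -29.775875
x = r cos θ + √(L² − h²) = 18.912258 + 79.614052 = 98.526310
dx/dθ = −r sin θ − h·r cos θ/√(L² − h²) (θ in radians; h = -29.775875) = 21.849112

x = 98.5263, dx/dθ = 21.8491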